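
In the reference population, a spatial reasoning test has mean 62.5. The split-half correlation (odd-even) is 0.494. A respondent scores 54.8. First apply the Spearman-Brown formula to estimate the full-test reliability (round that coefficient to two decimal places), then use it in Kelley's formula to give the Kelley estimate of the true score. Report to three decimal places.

57.418

Spearman-Brown: ρ = 2r/(1 + r) = 2(0.494)/(1 + 0.494) = 0.9880/1.494 = 0.6613 → 0.66
T̂ = ρX + (1 − ρ)μ
  = 0.66 × 54.8 + 0.34 × 62.5
  = 36.168 + 21.250
  = 57.4180
  ≈ 57.418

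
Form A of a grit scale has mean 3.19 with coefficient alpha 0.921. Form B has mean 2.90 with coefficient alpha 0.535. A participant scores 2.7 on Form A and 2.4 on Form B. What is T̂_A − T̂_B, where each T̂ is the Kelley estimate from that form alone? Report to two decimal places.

0.11

T̂_A = 0.921(2.7) + 0.079(3.19) = 2.7387
T̂_B = 0.535(2.4) + 0.465(2.90) = 2.6325
T̂_A − T̂_B = 0.1062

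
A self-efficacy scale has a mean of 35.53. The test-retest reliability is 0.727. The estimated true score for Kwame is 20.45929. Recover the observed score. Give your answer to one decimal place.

T̂ = ρX + (1 − ρ)μ  ⇒  X = (T̂ − (1 − ρ)μ) / ρ
X = (20.45929 − 0.273 × 35.53) / 0.727 = (20.45929 − 9.69969) / 0.727 = 10.75960 / 0.727 = 14.800

14.8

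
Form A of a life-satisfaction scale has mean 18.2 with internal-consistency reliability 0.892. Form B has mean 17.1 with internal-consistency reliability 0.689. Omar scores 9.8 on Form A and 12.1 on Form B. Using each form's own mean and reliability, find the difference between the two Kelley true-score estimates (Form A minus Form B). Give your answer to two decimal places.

T̂_A = 0.892(9.8) + 0.108(18.2) = 10.7072
T̂_B = 0.689(12.1) + 0.311(17.1) = 13.6550
T̂_A − T̂_B = -2.9478

-2.95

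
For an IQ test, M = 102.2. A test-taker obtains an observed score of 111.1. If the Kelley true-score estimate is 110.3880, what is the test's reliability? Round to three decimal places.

T̂ = ρX + (1 − ρ)μ  ⇒  T̂ − μ = ρ(X − μ)
ρ = (T̂ − μ)/(X − μ) = (110.3880 − 102.2) / (111.1 − 102.2) = 8.1880 / 8.9 = 0.92000

0.920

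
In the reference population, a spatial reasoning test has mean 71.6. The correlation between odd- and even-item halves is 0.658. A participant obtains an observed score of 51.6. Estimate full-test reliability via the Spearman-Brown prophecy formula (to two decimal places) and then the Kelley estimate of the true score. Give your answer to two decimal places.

Spearman-Brown: ρ = 2r/(1 + r) = 2(0.658)/(1 + 0.658) = 1.3160/1.658 = 0.7937 → 0.79
Kelley's formula gives T̂ = 0.79·51.6 + 0.21·71.6 = 40.764 + 15.036 = 55.800.

55.80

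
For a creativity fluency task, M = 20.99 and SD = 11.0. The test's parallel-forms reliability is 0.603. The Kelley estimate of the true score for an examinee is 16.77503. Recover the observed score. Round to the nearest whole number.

14

T̂ = ρX + (1 − ρ)μ  ⇒  X = (T̂ − (1 − ρ)μ) / ρ
X = (16.77503 − 0.397 × 20.99) / 0.603 = (16.77503 − 8.33303) / 0.603 = 8.44200 / 0.603 = 14.00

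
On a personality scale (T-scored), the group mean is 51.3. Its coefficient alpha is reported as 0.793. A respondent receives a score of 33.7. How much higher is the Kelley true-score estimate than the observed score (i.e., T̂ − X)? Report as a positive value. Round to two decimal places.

3.64

T̂ = 0.793(33.7) + 0.207(51.3) = 26.7241 + 10.6191 = 37.3432 → 37.343
T̂ − X = 37.343 − 33.7 = 3.643 → 3.64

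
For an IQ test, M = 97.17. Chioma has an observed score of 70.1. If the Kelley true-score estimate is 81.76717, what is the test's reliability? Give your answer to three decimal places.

0.569

T̂ = ρX + (1 − ρ)μ  ⇒  T̂ − μ = ρ(X − μ)
ρ = (T̂ − μ)/(X − μ) = (81.76717 − 97.17) / (70.1 − 97.17) = -15.40283 / -27.07 = 0.56900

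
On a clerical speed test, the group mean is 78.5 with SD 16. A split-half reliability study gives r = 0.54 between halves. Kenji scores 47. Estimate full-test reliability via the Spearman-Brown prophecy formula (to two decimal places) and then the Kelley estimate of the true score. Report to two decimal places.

Spearman-Brown: ρ = 2r/(1 + r) = 2(0.54)/(1 + 0.54) = 1.080/1.54 = 0.7013 → 0.70
T̂ = 0.70(47) + 0.30(78.5) = 32.90 + 23.550 = 56.450 → 56.45

56.45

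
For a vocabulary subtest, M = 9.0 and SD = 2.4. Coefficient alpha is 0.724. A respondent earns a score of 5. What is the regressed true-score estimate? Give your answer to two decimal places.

T̂ = ρX + (1 − ρ)μ
  = 0.724 × 5 + 0.276 × 9.0
  = 3.620 + 2.4840
  = 6.104
  ≈ 6.10

6.10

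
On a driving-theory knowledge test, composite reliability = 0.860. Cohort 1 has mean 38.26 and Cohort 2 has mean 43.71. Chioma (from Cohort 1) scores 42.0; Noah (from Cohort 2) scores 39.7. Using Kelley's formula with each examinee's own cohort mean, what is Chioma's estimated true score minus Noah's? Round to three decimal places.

1.215

T̂_Chioma = 0.860(42.0) + 0.140(38.26) = 41.47640
T̂_Noah = 0.860(39.7) + 0.140(43.71) = 40.26140
Difference = 41.47640 − 40.26140 = 1.21500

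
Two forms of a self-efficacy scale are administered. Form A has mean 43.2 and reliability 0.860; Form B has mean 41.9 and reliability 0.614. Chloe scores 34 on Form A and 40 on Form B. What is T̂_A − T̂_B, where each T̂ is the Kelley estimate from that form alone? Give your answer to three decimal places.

T̂_A = 0.860(34) + 0.140(43.2) = 35.28800
T̂_B = 0.614(40) + 0.386(41.9) = 40.73340
T̂_A − T̂_B = -5.44540

-5.445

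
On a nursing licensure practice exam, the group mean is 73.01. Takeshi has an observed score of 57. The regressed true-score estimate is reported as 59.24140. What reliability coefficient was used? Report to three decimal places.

0.860

T̂ = ρX + (1 − ρ)μ  ⇒  T̂ − μ = ρ(X − μ)
ρ = (T̂ − μ)/(X − μ) = (59.24140 − 73.01) / (57 − 73.01) = -13.76860 / -16.01 = 0.86000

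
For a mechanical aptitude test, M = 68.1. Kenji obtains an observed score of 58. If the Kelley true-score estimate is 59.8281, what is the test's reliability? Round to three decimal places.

T̂ = ρX + (1 − ρ)μ  ⇒  T̂ − μ = ρ(X − μ)
ρ = (T̂ − μ)/(X − μ) = (59.8281 − 68.1) / (58 − 68.1) = -8.2719 / -10.1 = 0.81900

0.819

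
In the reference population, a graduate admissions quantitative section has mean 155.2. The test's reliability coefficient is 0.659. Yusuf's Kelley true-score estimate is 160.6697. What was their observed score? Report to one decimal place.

T̂ = ρX + (1 − ρ)μ  ⇒  X = (T̂ − (1 − ρ)μ) / ρ
X = (160.6697 − 0.341 × 155.2) / 0.659 = (160.6697 − 52.9232) / 0.659 = 107.7465 / 0.659 = 163.500

163.5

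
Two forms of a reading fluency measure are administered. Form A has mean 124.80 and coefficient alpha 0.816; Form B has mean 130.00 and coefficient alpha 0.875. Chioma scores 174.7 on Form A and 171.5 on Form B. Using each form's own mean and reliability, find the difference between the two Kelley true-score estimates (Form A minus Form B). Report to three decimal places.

-0.794

T̂_A = 0.816(174.7) + 0.184(124.80) = 165.51840
T̂_B = 0.875(171.5) + 0.125(130.00) = 166.31250
T̂_A − T̂_B = -0.79410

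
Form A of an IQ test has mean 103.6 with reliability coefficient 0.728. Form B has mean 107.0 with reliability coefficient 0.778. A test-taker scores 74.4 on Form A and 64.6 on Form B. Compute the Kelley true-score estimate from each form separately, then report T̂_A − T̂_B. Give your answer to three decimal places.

T̂_A = 0.728(74.4) + 0.272(103.6) = 82.34240
T̂_B = 0.778(64.6) + 0.222(107.0) = 74.01280
T̂_A − T̂_B = 8.32960

8.330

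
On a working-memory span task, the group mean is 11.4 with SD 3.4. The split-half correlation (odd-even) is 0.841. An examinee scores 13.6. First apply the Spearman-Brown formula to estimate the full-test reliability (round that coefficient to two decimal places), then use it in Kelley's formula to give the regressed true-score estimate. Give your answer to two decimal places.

Spearman-Brown: ρ = 2r/(1 + r) = 2(0.841)/(1 + 0.841) = 1.6820/1.841 = 0.9136 → 0.91
Weight the observed score by reliability and the mean by (1 − reliability): T̂ = 0.91·13.6 + 0.09·11.4 = 12.376 + 1.026 = 13.402.

13.40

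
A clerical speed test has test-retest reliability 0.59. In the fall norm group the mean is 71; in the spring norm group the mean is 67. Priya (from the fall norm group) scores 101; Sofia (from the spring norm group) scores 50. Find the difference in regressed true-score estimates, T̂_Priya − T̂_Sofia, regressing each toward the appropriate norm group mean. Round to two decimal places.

T̂_Priya = 0.59(101) + 0.41(71) = 88.7000
T̂_Sofia = 0.59(50) + 0.41(67) = 56.9700
Difference = 88.7000 − 56.9700 = 31.7300

31.73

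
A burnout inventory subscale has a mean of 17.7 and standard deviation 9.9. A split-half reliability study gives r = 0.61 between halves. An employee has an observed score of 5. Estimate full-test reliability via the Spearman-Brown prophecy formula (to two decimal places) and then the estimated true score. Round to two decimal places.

8.05

Spearman-Brown: ρ = 2r/(1 + r) = 2(0.61)/(1 + 0.61) = 1.220/1.61 = 0.7578 → 0.76
Regress the observed score toward the mean by the unreliability: T̂ = 0.76·5 + 0.24·17.7 = 3.80 + 4.248 = 8.048.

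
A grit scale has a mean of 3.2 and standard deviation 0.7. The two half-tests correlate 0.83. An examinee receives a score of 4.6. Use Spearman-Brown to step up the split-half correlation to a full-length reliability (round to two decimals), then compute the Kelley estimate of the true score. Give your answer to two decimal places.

4.47

Spearman-Brown: ρ = 2r/(1 + r) = 2(0.83)/(1 + 0.83) = 1.660/1.83 = 0.9071 → 0.91
Weight the observed score by reliability and the mean by (1 − reliability): T̂ = 0.91·4.6 + 0.09·3.2 = 4.186 + 0.288 = 4.474.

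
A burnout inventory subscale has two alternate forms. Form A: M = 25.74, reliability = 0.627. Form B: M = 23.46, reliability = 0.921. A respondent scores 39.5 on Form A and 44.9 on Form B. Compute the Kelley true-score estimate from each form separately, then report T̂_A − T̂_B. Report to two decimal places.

-8.84

T̂_A = 0.627(39.5) + 0.373(25.74) = 34.3675
T̂_B = 0.921(44.9) + 0.079(23.46) = 43.2062
T̂_A − T̂_B = -8.8387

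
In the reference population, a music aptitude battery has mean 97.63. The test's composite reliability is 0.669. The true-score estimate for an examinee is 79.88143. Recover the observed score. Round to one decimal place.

T̂ = ρX + (1 − ρ)μ  ⇒  X = (T̂ − (1 − ρ)μ) / ρ
X = (79.88143 − 0.331 × 97.63) / 0.669 = (79.88143 − 32.31553) / 0.669 = 47.56590 / 0.669 = 71.100

71.1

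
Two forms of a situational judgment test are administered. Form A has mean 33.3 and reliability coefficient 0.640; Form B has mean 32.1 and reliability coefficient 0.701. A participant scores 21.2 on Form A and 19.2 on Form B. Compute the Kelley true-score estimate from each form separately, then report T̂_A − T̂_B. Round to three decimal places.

2.499

T̂_A = 0.640(21.2) + 0.360(33.3) = 25.55600
T̂_B = 0.701(19.2) + 0.299(32.1) = 23.05710
T̂_A − T̂_B = 2.49890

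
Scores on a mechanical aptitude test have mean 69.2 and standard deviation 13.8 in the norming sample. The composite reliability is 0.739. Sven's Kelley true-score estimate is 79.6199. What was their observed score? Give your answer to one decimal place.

T̂ = ρX + (1 − ρ)μ  ⇒  X = (T̂ − (1 − ρ)μ) / ρ
X = (79.6199 − 0.261 × 69.2) / 0.739 = (79.6199 − 18.0612) / 0.739 = 61.5587 / 0.739 = 83.300

83.3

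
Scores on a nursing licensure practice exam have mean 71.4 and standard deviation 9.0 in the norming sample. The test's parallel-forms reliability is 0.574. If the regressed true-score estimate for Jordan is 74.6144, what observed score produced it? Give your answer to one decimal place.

77.0

T̂ = ρX + (1 − ρ)μ  ⇒  X = (T̂ − (1 − ρ)μ) / ρ
X = (74.6144 − 0.426 × 71.4) / 0.574 = (74.6144 − 30.4164) / 0.574 = 44.1980 / 0.574 = 77.000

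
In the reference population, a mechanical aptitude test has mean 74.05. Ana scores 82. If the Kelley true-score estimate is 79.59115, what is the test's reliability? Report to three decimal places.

0.697

T̂ = ρX + (1 − ρ)μ  ⇒  T̂ − μ = ρ(X − μ)
ρ = (T̂ − μ)/(X − μ) = (79.59115 − 74.05) / (82 − 74.05) = 5.54115 / 7.95 = 0.69700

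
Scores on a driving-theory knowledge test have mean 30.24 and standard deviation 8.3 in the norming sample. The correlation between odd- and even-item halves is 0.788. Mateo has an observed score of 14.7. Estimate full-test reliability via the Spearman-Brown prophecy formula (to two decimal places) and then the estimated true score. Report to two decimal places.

16.56

Spearman-Brown: ρ = 2r/(1 + r) = 2(0.788)/(1 + 0.788) = 1.5760/1.788 = 0.8814 → 0.88
T̂ = ρX + (1 − ρ)μ
  = 0.88 × 14.7 + 0.12 × 30.24
  = 12.936 + 3.6288
  = 16.565
  ≈ 16.56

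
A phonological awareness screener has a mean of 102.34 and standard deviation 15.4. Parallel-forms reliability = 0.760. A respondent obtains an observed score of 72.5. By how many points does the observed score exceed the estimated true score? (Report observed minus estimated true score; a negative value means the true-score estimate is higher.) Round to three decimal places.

-7.162

T̂ = ρX + (1 − ρ)μ
  = 0.760 × 72.5 + 0.240 × 102.34
  = 55.1000 + 24.56160
  = 79.66160
  ≈ 79.6616
X − T̂ = 72.5 − 79.6616 = -7.1616 → -7.162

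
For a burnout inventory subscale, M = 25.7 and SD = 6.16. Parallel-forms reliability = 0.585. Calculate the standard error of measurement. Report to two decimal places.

SEM = SD · √(1 − ρ) = 6.16 × √0.415 = 6.16 × 0.6442 = 3.968

3.97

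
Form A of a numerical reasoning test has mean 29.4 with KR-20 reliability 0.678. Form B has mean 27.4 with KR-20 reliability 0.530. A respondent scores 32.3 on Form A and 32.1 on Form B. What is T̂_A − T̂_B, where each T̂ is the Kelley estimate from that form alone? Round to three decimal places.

T̂_A = 0.678(32.3) + 0.322(29.4) = 31.36620
T̂_B = 0.530(32.1) + 0.470(27.4) = 29.89100
T̂_A − T̂_B = 1.47520

1.475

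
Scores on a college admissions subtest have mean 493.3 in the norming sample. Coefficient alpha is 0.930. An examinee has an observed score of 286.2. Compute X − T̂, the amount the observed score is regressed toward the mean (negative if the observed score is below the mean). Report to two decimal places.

Kelley's formula gives T̂ = 0.930·286.2 + 0.070·493.3 = 266.1660 + 34.5310 = 300.6970.
X − T̂ = 286.2 − 300.697 = -14.497 → -14.50

-14.50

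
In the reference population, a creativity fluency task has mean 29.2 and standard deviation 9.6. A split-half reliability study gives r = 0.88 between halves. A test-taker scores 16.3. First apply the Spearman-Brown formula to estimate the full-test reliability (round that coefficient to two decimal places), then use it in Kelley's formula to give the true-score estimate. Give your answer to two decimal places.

Spearman-Brown: ρ = 2r/(1 + r) = 2(0.88)/(1 + 0.88) = 1.760/1.88 = 0.9362 → 0.94
T̂ = ρX + (1 − ρ)μ
  = 0.94 × 16.3 + 0.06 × 29.2
  = 15.322 + 1.752
  = 17.074
  ≈ 17.07

17.07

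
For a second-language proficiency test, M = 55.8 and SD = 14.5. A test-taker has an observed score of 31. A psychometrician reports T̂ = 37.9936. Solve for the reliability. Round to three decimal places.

T̂ = ρX + (1 − ρ)μ  ⇒  T̂ − μ = ρ(X − μ)
ρ = (T̂ − μ)/(X − μ) = (37.9936 − 55.8) / (31 − 55.8) = -17.8064 / -24.8 = 0.71800

0.718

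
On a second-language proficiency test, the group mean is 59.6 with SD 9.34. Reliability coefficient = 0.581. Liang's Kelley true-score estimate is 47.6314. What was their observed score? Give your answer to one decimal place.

T̂ = ρX + (1 − ρ)μ  ⇒  X = (T̂ − (1 − ρ)μ) / ρ
X = (47.6314 − 0.419 × 59.6) / 0.581 = (47.6314 − 24.9724) / 0.581 = 22.6590 / 0.581 = 39.000

39.0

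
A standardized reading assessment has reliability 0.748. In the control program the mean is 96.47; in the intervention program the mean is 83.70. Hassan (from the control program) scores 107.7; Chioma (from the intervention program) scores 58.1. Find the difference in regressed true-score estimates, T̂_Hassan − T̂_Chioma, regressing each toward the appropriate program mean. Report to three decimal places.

T̂_Hassan = 0.748(107.7) + 0.252(96.47) = 104.87004
T̂_Chioma = 0.748(58.1) + 0.252(83.70) = 64.55120
Difference = 104.87004 − 64.55120 = 40.31884

40.319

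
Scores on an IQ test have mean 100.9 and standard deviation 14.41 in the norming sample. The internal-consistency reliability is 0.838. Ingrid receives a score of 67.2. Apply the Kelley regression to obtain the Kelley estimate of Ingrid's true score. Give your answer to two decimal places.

T̂ = ρX + (1 − ρ)μ
  = 0.838 × 67.2 + 0.162 × 100.9
  = 56.3136 + 16.3458
  = 72.659
  ≈ 72.66

72.66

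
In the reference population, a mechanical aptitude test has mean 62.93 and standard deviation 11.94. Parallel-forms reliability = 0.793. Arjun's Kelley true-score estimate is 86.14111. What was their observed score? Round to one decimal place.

T̂ = ρX + (1 − ρ)μ  ⇒  X = (T̂ − (1 − ρ)μ) / ρ
X = (86.14111 − 0.207 × 62.93) / 0.793 = (86.14111 − 13.02651) / 0.793 = 73.11460 / 0.793 = 92.200

92.2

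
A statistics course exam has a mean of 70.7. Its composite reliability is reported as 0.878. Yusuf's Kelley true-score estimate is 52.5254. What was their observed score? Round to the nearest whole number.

50

T̂ = ρX + (1 − ρ)μ  ⇒  X = (T̂ − (1 − ρ)μ) / ρ
X = (52.5254 − 0.122 × 70.7) / 0.878 = (52.5254 − 8.6254) / 0.878 = 43.9000 / 0.878 = 50.00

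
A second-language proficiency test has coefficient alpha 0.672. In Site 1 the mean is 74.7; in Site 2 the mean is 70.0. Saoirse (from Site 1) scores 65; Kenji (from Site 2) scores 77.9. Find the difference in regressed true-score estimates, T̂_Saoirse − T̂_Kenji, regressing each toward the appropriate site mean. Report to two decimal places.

-7.13

T̂_Saoirse = 0.672(65) + 0.328(74.7) = 68.1816
T̂_Kenji = 0.672(77.9) + 0.328(70.0) = 75.3088
Difference = 68.1816 − 75.3088 = -7.1272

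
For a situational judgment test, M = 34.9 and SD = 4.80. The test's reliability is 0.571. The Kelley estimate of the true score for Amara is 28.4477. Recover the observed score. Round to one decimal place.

T̂ = ρX + (1 − ρ)μ  ⇒  X = (T̂ − (1 − ρ)μ) / ρ
X = (28.4477 − 0.429 × 34.9) / 0.571 = (28.4477 − 14.9721) / 0.571 = 13.4756 / 0.571 = 23.600

23.6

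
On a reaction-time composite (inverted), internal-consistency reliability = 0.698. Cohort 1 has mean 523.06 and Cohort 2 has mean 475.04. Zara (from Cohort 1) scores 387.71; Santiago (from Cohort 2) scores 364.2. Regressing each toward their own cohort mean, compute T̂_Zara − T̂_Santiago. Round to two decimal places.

30.91

T̂_Zara = 0.698(387.71) + 0.302(523.06) = 428.5857
T̂_Santiago = 0.698(364.2) + 0.302(475.04) = 397.6737
Difference = 428.5857 − 397.6737 = 30.9120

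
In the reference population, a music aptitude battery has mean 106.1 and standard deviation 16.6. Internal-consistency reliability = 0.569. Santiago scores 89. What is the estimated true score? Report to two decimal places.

T̂ = 0.569(89) + 0.431(106.1) = 50.641 + 45.7291 = 96.370 → 96.37

96.37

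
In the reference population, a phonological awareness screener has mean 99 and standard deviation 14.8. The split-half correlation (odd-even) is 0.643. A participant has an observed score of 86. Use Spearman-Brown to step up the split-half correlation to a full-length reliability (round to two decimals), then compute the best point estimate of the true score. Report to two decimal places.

Spearman-Brown: ρ = 2r/(1 + r) = 2(0.643)/(1 + 0.643) = 1.2860/1.643 = 0.7827 → 0.78
Kelley's formula gives T̂ = 0.78·86 + 0.22·99 = 67.08 + 21.78 = 88.860.

88.86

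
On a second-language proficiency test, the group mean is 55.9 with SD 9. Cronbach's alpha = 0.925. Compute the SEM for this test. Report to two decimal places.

SEM = SD · √(1 − ρ) = 9 × √0.075 = 9 × 0.2739 = 2.465

2.46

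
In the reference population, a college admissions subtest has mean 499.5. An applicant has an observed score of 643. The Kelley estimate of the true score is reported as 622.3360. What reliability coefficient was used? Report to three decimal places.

T̂ = ρX + (1 − ρ)μ  ⇒  T̂ − μ = ρ(X − μ)
ρ = (T̂ − μ)/(X − μ) = (622.3360 − 499.5) / (643 − 499.5) = 122.8360 / 143.5 = 0.85600

0.856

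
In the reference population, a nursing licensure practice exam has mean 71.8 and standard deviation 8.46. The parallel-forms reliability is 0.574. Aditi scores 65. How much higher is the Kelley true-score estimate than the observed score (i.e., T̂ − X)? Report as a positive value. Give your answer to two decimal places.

Kelley's formula gives T̂ = 0.574·65 + 0.426·71.8 = 37.310 + 30.5868 = 67.8968.
T̂ − X = 67.897 − 65 = 2.897 → 2.90

2.90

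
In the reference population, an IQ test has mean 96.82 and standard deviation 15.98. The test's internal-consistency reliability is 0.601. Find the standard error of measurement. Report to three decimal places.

10.094

SEM = SD · √(1 − ρ) = 15.98 × √0.399 = 15.98 × 0.6317 = 10.0940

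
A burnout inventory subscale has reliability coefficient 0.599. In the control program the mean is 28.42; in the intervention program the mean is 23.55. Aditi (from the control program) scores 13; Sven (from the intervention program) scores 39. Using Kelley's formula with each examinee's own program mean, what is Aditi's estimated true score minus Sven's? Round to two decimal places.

-13.62

T̂_Aditi = 0.599(13) + 0.401(28.42) = 19.1834
T̂_Sven = 0.599(39) + 0.401(23.55) = 32.8045
Difference = 19.1834 − 32.8045 = -13.6211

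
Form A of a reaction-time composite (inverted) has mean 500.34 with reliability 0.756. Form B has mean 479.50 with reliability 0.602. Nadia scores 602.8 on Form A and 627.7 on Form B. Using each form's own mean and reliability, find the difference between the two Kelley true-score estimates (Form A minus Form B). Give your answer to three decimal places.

9.083

T̂_A = 0.756(602.8) + 0.244(500.34) = 577.79976
T̂_B = 0.602(627.7) + 0.398(479.50) = 568.71640
T̂_A − T̂_B = 9.08336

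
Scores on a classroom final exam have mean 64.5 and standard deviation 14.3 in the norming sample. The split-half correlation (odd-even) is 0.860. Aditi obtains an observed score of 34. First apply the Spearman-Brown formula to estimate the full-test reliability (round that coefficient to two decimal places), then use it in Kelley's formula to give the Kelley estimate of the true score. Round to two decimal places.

36.44

Spearman-Brown: ρ = 2r/(1 + r) = 2(0.860)/(1 + 0.860) = 1.7200/1.860 = 0.9247 → 0.92
Regress the observed score toward the mean by the unreliability: T̂ = 0.92·34 + 0.08·64.5 = 31.28 + 5.160 = 36.440.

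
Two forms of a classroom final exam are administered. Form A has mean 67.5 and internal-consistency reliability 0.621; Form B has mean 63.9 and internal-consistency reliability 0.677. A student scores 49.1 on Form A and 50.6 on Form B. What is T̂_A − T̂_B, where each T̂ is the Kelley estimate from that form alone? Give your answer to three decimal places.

T̂_A = 0.621(49.1) + 0.379(67.5) = 56.07360
T̂_B = 0.677(50.6) + 0.323(63.9) = 54.89590
T̂_A − T̂_B = 1.17770

1.178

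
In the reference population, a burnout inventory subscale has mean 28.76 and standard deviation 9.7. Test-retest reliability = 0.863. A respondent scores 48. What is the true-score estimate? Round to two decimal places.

45.36

T̂ = ρX + (1 − ρ)μ
  = 0.863 × 48 + 0.137 × 28.76
  = 41.424 + 3.94012
  = 45.364
  ≈ 45.36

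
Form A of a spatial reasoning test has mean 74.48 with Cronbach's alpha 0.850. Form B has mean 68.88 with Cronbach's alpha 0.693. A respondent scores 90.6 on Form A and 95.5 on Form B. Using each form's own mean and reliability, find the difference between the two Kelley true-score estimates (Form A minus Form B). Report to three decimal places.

T̂_A = 0.850(90.6) + 0.150(74.48) = 88.18200
T̂_B = 0.693(95.5) + 0.307(68.88) = 87.32766
T̂_A − T̂_B = 0.85434

0.854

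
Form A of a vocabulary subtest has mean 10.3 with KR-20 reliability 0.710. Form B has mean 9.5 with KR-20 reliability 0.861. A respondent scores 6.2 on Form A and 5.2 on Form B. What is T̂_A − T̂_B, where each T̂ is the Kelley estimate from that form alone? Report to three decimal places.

T̂_A = 0.710(6.2) + 0.290(10.3) = 7.38900
T̂_B = 0.861(5.2) + 0.139(9.5) = 5.79770
T̂_A − T̂_B = 1.59130

1.591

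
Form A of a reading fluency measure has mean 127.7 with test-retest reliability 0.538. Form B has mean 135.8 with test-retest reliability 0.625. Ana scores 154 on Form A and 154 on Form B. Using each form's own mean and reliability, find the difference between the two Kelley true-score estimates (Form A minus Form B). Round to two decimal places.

T̂_A = 0.538(154) + 0.462(127.7) = 141.8494
T̂_B = 0.625(154) + 0.375(135.8) = 147.1750
T̂_A − T̂_B = -5.3256

-5.33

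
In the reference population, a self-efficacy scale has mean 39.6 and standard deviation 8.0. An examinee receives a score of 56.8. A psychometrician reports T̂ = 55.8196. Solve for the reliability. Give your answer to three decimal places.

T̂ = ρX + (1 − ρ)μ  ⇒  T̂ − μ = ρ(X − μ)
ρ = (T̂ − μ)/(X − μ) = (55.8196 − 39.6) / (56.8 − 39.6) = 16.2196 / 17.2 = 0.94300

0.943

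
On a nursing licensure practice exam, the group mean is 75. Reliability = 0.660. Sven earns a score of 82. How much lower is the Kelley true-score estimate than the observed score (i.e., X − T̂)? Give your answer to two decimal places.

Regress the observed score toward the mean by the unreliability: T̂ = 0.660·82 + 0.340·75 = 54.120 + 25.500 = 79.6200.
X − T̂ = 82 − 79.620 = 2.380 → 2.38

2.38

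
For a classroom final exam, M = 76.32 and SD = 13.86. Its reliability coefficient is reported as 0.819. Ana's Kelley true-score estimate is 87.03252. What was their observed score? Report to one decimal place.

89.4

T̂ = ρX + (1 − ρ)μ  ⇒  X = (T̂ − (1 − ρ)μ) / ρ
X = (87.03252 − 0.181 × 76.32) / 0.819 = (87.03252 − 13.81392) / 0.819 = 73.21860 / 0.819 = 89.400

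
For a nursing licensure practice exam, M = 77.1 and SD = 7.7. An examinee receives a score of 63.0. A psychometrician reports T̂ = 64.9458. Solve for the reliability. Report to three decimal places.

0.862

T̂ = ρX + (1 − ρ)μ  ⇒  T̂ − μ = ρ(X − μ)
ρ = (T̂ − μ)/(X − μ) = (64.9458 − 77.1) / (63.0 − 77.1) = -12.1542 / -14.1 = 0.86200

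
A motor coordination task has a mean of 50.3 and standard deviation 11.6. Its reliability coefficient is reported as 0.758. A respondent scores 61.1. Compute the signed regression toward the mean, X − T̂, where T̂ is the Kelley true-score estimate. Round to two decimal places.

2.61

Weight the observed score by reliability and the mean by (1 − reliability): T̂ = 0.758·61.1 + 0.242·50.3 = 46.3138 + 12.1726 = 58.4864.
X − T̂ = 61.1 − 58.486 = 2.614 → 2.61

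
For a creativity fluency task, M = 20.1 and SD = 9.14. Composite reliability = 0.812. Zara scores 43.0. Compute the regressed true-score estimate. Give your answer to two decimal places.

T̂ = ρX + (1 − ρ)μ
  = 0.812 × 43.0 + 0.188 × 20.1
  = 34.9160 + 3.7788
  = 38.695
  ≈ 38.69

38.69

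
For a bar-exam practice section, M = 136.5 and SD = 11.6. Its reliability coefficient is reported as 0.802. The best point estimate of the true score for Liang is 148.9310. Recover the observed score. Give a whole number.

T̂ = ρX + (1 − ρ)μ  ⇒  X = (T̂ − (1 − ρ)μ) / ρ
X = (148.9310 − 0.198 × 136.5) / 0.802 = (148.9310 − 27.0270) / 0.802 = 121.9040 / 0.802 = 152.00

152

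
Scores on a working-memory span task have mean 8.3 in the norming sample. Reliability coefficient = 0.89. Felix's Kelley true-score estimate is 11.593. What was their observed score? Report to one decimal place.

T̂ = ρX + (1 − ρ)μ  ⇒  X = (T̂ − (1 − ρ)μ) / ρ
X = (11.593 − 0.11 × 8.3) / 0.89 = (11.593 − 0.913) / 0.89 = 10.680 / 0.89 = 12.000

12.0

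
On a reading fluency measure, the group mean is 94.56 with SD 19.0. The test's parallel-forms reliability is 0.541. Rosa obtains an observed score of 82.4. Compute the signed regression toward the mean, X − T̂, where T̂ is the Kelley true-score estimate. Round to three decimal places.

-5.581

T̂ = 0.541(82.4) + 0.459(94.56) = 44.5784 + 43.40304 = 87.98144 → 87.9814
X − T̂ = 82.4 − 87.9814 = -5.5814 → -5.581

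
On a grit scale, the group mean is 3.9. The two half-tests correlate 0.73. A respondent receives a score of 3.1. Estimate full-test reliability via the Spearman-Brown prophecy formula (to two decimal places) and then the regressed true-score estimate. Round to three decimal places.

Spearman-Brown: ρ = 2r/(1 + r) = 2(0.73)/(1 + 0.73) = 1.460/1.73 = 0.8439 → 0.84
T̂ = ρX + (1 − ρ)μ
  = 0.84 × 3.1 + 0.16 × 3.9
  = 2.604 + 0.624
  = 3.2280
  ≈ 3.228

3.228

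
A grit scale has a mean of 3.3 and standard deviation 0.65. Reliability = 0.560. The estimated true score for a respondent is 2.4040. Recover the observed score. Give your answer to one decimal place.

T̂ = ρX + (1 − ρ)μ  ⇒  X = (T̂ − (1 − ρ)μ) / ρ
X = (2.4040 − 0.440 × 3.3) / 0.560 = (2.4040 − 1.4520) / 0.560 = 0.9520 / 0.560 = 1.700

1.7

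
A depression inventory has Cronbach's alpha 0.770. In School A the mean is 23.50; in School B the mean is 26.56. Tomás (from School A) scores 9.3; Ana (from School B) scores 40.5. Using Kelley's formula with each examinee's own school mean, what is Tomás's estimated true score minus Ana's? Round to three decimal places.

-24.728

T̂_Tomás = 0.770(9.3) + 0.230(23.50) = 12.56600
T̂_Ana = 0.770(40.5) + 0.230(26.56) = 37.29380
Difference = 12.56600 − 37.29380 = -24.72780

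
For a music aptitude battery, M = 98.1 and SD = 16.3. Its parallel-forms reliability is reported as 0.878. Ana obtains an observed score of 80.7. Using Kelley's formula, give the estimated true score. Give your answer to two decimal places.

T̂ = 0.878(80.7) + 0.122(98.1) = 70.8546 + 11.9682 = 82.823 → 82.82

82.82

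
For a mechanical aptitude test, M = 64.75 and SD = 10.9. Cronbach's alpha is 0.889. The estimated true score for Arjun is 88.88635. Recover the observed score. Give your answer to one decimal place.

T̂ = ρX + (1 − ρ)μ  ⇒  X = (T̂ − (1 − ρ)μ) / ρ
X = (88.88635 − 0.111 × 64.75) / 0.889 = (88.88635 − 7.18725) / 0.889 = 81.69910 / 0.889 = 91.900

91.9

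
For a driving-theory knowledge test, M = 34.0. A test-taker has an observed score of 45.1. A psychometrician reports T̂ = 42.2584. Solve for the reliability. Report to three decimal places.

0.744

T̂ = ρX + (1 − ρ)μ  ⇒  T̂ − μ = ρ(X − μ)
ρ = (T̂ − μ)/(X − μ) = (42.2584 − 34.0) / (45.1 − 34.0) = 8.2584 / 11.1 = 0.74400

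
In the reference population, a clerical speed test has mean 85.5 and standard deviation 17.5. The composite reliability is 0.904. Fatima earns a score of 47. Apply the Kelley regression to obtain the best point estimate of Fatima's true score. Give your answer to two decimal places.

T̂ = 0.904(47) + 0.096(85.5) = 42.488 + 8.2080 = 50.696 → 50.70

50.70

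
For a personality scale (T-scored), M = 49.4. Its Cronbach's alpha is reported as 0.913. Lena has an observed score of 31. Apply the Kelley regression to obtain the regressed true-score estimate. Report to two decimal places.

T̂ = ρX + (1 − ρ)μ
  = 0.913 × 31 + 0.087 × 49.4
  = 28.303 + 4.2978
  = 32.601
  ≈ 32.60

32.60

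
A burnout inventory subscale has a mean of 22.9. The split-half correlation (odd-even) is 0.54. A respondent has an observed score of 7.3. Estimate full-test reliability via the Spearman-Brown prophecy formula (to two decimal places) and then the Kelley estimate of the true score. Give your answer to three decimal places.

Spearman-Brown: ρ = 2r/(1 + r) = 2(0.54)/(1 + 0.54) = 1.080/1.54 = 0.7013 → 0.70
T̂ = 0.70(7.3) + 0.30(22.9) = 5.110 + 6.870 = 11.9800 → 11.980

11.980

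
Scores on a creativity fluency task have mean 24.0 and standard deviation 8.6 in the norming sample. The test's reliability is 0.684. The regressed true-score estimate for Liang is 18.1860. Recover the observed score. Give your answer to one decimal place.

T̂ = ρX + (1 − ρ)μ  ⇒  X = (T̂ − (1 − ρ)μ) / ρ
X = (18.1860 − 0.316 × 24.0) / 0.684 = (18.1860 − 7.5840) / 0.684 = 10.6020 / 0.684 = 15.500

15.5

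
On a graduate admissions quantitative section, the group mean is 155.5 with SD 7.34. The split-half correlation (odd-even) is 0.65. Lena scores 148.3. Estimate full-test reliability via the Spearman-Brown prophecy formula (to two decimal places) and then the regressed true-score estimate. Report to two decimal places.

149.81

Spearman-Brown: ρ = 2r/(1 + r) = 2(0.65)/(1 + 0.65) = 1.300/1.65 = 0.7879 → 0.79
Weight the observed score by reliability and the mean by (1 − reliability): T̂ = 0.79·148.3 + 0.21·155.5 = 117.157 + 32.655 = 149.812.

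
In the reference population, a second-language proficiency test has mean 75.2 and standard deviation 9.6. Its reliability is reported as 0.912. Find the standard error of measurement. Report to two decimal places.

2.85

SEM = SD · √(1 − ρ) = 9.6 × √0.088 = 9.6 × 0.2966 = 2.848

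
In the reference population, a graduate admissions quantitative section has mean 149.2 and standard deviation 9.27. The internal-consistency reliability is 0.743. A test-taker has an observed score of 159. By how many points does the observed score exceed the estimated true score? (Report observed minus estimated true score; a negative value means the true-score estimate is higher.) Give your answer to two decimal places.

2.52

T̂ = 0.743(159) + 0.257(149.2) = 118.137 + 38.3444 = 156.4814 → 156.481
X − T̂ = 159 − 156.481 = 2.519 → 2.52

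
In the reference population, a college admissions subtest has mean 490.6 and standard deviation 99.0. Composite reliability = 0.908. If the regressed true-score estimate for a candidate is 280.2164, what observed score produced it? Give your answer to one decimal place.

258.9

T̂ = ρX + (1 − ρ)μ  ⇒  X = (T̂ − (1 − ρ)μ) / ρ
X = (280.2164 − 0.092 × 490.6) / 0.908 = (280.2164 − 45.1352) / 0.908 = 235.0812 / 0.908 = 258.900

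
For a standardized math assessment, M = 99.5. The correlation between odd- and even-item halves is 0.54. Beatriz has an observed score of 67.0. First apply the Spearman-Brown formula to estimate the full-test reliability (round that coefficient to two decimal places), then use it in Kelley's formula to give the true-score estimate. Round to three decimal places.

76.750

Spearman-Brown: ρ = 2r/(1 + r) = 2(0.54)/(1 + 0.54) = 1.080/1.54 = 0.7013 → 0.70
Kelley's formula gives T̂ = 0.70·67.0 + 0.30·99.5 = 46.900 + 29.850 = 76.7500.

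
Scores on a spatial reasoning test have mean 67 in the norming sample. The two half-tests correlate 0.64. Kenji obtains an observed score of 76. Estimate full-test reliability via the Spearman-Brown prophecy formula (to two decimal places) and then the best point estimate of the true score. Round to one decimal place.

74.0

Spearman-Brown: ρ = 2r/(1 + r) = 2(0.64)/(1 + 0.64) = 1.280/1.64 = 0.7805 → 0.78
T̂ = ρX + (1 − ρ)μ
  = 0.78 × 76 + 0.22 × 67
  = 59.28 + 14.74
  = 74.02
  ≈ 74.0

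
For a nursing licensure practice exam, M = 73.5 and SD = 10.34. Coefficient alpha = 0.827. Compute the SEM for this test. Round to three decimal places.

SEM = SD · √(1 − ρ) = 10.34 × √0.173 = 10.34 × 0.4159 = 4.3007

4.301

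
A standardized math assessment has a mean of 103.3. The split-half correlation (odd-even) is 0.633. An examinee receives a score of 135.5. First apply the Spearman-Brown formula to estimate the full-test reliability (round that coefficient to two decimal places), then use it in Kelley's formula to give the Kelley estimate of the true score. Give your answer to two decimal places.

128.42

Spearman-Brown: ρ = 2r/(1 + r) = 2(0.633)/(1 + 0.633) = 1.2660/1.633 = 0.7753 → 0.78
T̂ = 0.78(135.5) + 0.22(103.3) = 105.690 + 22.726 = 128.416 → 128.42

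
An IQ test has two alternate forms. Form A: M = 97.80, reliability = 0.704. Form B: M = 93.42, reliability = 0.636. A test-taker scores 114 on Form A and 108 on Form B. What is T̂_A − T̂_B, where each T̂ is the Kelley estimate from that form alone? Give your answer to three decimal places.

T̂_A = 0.704(114) + 0.296(97.80) = 109.20480
T̂_B = 0.636(108) + 0.364(93.42) = 102.69288
T̂_A − T̂_B = 6.51192

6.512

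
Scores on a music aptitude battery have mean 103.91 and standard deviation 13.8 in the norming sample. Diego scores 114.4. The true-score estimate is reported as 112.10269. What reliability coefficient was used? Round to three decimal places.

T̂ = ρX + (1 − ρ)μ  ⇒  T̂ − μ = ρ(X − μ)
ρ = (T̂ − μ)/(X − μ) = (112.10269 − 103.91) / (114.4 − 103.91) = 8.19269 / 10.49 = 0.78100

0.781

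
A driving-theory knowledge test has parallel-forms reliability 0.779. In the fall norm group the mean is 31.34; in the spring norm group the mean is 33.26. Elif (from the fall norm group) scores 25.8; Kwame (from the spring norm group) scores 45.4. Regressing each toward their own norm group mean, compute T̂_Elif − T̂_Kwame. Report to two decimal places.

-15.69

T̂_Elif = 0.779(25.8) + 0.221(31.34) = 27.0243
T̂_Kwame = 0.779(45.4) + 0.221(33.26) = 42.7171
Difference = 27.0243 − 42.7171 = -15.6927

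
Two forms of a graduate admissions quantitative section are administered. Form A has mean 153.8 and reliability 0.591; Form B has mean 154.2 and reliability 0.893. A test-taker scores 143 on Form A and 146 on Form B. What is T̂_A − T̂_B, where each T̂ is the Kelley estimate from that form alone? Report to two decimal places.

0.54

T̂_A = 0.591(143) + 0.409(153.8) = 147.4172
T̂_B = 0.893(146) + 0.107(154.2) = 146.8774
T̂_A − T̂_B = 0.5398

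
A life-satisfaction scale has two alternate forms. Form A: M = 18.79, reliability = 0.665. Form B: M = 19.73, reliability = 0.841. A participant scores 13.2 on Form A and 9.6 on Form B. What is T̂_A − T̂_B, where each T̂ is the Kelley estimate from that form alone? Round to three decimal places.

3.862

T̂_A = 0.665(13.2) + 0.335(18.79) = 15.07265
T̂_B = 0.841(9.6) + 0.159(19.73) = 11.21067
T̂_A − T̂_B = 3.86198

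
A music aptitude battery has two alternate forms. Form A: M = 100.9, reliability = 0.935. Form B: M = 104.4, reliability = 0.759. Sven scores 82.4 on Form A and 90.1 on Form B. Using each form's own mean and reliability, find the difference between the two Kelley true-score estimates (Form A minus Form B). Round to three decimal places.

-9.944

T̂_A = 0.935(82.4) + 0.065(100.9) = 83.60250
T̂_B = 0.759(90.1) + 0.241(104.4) = 93.54630
T̂_A − T̂_B = -9.94380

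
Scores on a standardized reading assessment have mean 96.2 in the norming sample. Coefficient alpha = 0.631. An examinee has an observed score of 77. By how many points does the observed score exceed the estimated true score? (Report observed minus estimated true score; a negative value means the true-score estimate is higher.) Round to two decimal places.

Weight the observed score by reliability and the mean by (1 − reliability): T̂ = 0.631·77 + 0.369·96.2 = 48.587 + 35.4978 = 84.0848.
X − T̂ = 77 − 84.085 = -7.085 → -7.08

-7.08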